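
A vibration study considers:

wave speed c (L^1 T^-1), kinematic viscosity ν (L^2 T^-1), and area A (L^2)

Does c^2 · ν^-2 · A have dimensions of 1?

yes

Sum the exponent of each base dimension across the product:
  L: 2·[c]_L − 2·[ν]_L + [A]_L = 2·(1) − 2·(2) + (2) = 0
  T: 2·[c]_T − 2·[ν]_T + [A]_T = 2·(-1) − 2·(-1) + (0) = 0
All base exponents vanish — dimensionless.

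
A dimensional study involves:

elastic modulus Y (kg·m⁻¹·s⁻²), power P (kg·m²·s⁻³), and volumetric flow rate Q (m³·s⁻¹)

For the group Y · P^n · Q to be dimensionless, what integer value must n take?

Balance the M exponent: (1)·n from P, plus (1) + (0) = 1 from the rest, must sum to zero.
n + 1 = 0, so n = -1.

-1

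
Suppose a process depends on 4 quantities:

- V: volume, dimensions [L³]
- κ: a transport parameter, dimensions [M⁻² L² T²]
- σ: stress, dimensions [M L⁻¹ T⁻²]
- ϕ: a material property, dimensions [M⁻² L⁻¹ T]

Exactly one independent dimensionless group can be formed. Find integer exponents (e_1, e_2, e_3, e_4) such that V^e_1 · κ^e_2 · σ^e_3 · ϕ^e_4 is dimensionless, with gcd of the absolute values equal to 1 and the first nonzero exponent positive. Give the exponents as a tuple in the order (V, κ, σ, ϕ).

M: e_1·(0) + e_2·(-2) + e_3·(1) + e_4·(-2) = 0
L: e_1·(3) + e_2·(2) + e_3·(-1) + e_4·(-1) = 0
T: e_1·(0) + e_2·(2) + e_3·(-2) + e_4·(1) = 0
Solving this homogeneous linear system for the smallest-integer solution (first nonzero entry positive) gives (2, -3, -2, 2).

(2, -3, -2, 2)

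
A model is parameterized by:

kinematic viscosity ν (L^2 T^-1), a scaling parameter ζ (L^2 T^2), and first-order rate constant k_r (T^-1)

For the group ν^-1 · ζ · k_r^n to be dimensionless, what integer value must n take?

3

Balance the T exponent: (-1)·n from k_r, plus −(-1) + (2) = 3 from the rest, must sum to zero.
−n + 3 = 0, so n = 3.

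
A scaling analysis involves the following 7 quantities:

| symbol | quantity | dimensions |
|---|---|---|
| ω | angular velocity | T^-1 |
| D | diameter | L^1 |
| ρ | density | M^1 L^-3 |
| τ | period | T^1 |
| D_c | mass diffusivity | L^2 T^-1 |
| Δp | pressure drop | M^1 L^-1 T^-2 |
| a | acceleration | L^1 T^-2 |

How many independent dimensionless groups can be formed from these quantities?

There are 7 variables and 3 base dimensions (M, L, T).
The dimension matrix has rank 3.
Independent dimensionless groups: 7 − 3 = 4.

4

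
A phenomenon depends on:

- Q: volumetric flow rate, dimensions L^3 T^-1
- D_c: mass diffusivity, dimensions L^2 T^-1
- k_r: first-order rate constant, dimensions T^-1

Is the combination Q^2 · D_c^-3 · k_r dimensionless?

Sum the exponent of each base dimension across the product:
  M: 2·[Q]_M − 3·[D_c]_M + [k_r]_M = 2·(0) − 3·(0) + (0) = 0
  L: 2·[Q]_L − 3·[D_c]_L + [k_r]_L = 2·(3) − 3·(2) + (0) = 0
  T: 2·[Q]_T − 3·[D_c]_T + [k_r]_T = 2·(-1) − 3·(-1) + (-1) = 0
All base exponents vanish — dimensionless.

yes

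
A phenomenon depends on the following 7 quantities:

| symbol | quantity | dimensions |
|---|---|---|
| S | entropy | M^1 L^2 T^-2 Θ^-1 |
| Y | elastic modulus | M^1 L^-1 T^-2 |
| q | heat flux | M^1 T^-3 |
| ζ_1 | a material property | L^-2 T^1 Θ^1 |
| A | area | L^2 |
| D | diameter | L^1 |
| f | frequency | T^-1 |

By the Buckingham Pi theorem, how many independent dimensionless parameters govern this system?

There are 7 variables and 4 base dimensions (M, L, T, Θ).
The dimension matrix has rank 4.
Independent dimensionless groups: 7 − 4 = 3.

3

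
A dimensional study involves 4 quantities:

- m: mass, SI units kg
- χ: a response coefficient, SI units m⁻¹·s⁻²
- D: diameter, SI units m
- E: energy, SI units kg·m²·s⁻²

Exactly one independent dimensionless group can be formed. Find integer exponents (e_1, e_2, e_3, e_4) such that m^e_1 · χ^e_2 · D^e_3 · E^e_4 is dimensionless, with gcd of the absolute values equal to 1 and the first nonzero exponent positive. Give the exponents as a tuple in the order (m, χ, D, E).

M: e_1·(1) + e_2·(0) + e_3·(0) + e_4·(1) = 0
L: e_1·(0) + e_2·(-1) + e_3·(1) + e_4·(2) = 0
T: e_1·(0) + e_2·(-2) + e_3·(0) + e_4·(-2) = 0
Solving this homogeneous linear system for the smallest-integer solution (first nonzero entry positive) gives (1, 1, 3, -1).

(1, 1, 3, -1)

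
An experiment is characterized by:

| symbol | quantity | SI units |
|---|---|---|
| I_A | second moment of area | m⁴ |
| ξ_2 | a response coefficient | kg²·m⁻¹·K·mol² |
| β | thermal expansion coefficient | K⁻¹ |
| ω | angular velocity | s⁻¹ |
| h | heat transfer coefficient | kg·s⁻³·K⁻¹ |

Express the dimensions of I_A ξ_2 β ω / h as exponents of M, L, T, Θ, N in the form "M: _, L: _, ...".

M: 1, L: 3, T: 2, Θ: 1, N: 2

Collect each base-dimension exponent across the product:
  M: (0) + (2) + (0) + (0) − (1) = 1
  L: (4) + (-1) + (0) + (0) − (0) = 3
  T: (0) + (0) + (0) + (-1) − (-3) = 2
  Θ: (0) + (1) + (-1) + (0) − (-1) = 1
  N: (0) + (2) + (0) + (0) − (0) = 2
So the dimensions are [M L³ T² Θ N²].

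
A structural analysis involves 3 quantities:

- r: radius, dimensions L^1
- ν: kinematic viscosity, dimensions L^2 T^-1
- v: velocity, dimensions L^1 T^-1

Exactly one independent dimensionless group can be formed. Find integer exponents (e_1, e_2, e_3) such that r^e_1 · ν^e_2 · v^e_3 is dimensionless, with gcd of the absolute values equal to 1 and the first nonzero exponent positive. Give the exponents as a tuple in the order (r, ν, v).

(1, -1, 1)

L: e_1·(1) + e_2·(2) + e_3·(1) = 0
T: e_1·(0) + e_2·(-1) + e_3·(-1) = 0
Solving this homogeneous linear system for the smallest-integer solution (first nonzero entry positive) gives (1, -1, 1).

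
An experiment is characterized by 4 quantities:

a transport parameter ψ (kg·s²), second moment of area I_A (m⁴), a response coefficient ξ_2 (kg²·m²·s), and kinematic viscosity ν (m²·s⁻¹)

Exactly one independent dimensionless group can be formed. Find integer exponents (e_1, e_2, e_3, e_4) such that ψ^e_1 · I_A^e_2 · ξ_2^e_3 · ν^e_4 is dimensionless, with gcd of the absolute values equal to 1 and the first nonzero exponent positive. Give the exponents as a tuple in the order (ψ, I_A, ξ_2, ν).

(2, -1, -1, 3)

M: e_1·(1) + e_2·(0) + e_3·(2) + e_4·(0) = 0
L: e_1·(0) + e_2·(4) + e_3·(2) + e_4·(2) = 0
T: e_1·(2) + e_2·(0) + e_3·(1) + e_4·(-1) = 0
Solving this homogeneous linear system for the smallest-integer solution (first nonzero entry positive) gives (2, -1, -1, 3).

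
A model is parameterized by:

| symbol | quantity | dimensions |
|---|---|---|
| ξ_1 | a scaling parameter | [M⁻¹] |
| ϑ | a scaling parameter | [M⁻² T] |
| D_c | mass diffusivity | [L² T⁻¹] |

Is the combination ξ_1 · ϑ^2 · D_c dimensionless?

no

Sum the exponent of each base dimension across the product:
  M: [ξ_1]_M + 2·[ϑ]_M + [D_c]_M = (-1) + 2·(-2) + (0) = -5
  L: [ξ_1]_L + 2·[ϑ]_L + [D_c]_L = (0) + 2·(0) + (2) = 2
  T: [ξ_1]_T + 2·[ϑ]_T + [D_c]_T = (0) + 2·(1) + (-1) = 1
Net dimensions [M⁻⁵ L² T] ≠ [1] — not dimensionless.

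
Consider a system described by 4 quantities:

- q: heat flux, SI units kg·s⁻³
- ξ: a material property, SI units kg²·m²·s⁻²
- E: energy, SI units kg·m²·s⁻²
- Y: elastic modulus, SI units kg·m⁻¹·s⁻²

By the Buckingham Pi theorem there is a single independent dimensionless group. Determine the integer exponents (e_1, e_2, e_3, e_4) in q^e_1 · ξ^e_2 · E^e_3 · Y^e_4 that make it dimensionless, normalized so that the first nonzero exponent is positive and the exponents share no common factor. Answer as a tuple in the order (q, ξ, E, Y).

(2, 1, -2, -2)

M: e_1·(1) + e_2·(2) + e_3·(1) + e_4·(1) = 0
L: e_1·(0) + e_2·(2) + e_3·(2) + e_4·(-1) = 0
T: e_1·(-3) + e_2·(-2) + e_3·(-2) + e_4·(-2) = 0
Solving this homogeneous linear system for the smallest-integer solution (first nonzero entry positive) gives (2, 1, -2, -2).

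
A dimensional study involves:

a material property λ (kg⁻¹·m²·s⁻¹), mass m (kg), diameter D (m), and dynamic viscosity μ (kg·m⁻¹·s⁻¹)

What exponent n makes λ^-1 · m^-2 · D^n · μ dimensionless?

3

Balance the L exponent: (1)·n from D, plus −(2) − 2·(0) + (-1) = -3 from the rest, must sum to zero.
n − 3 = 0, so n = 3.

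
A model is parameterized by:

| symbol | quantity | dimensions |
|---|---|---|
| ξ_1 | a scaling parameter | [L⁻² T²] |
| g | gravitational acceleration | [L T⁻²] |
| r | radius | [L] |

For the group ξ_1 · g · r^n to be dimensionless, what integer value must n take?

Balance the L exponent: (1)·n from r, plus (-2) + (1) = -1 from the rest, must sum to zero.
n − 1 = 0, so n = 1.

1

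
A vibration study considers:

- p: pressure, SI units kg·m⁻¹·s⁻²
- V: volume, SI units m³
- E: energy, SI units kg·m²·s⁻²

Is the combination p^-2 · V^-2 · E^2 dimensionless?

Sum the exponent of each base dimension across the product:
  M: −2·[p]_M − 2·[V]_M + 2·[E]_M = −2·(1) − 2·(0) + 2·(1) = 0
  L: −2·[p]_L − 2·[V]_L + 2·[E]_L = −2·(-1) − 2·(3) + 2·(2) = 0
  T: −2·[p]_T − 2·[V]_T + 2·[E]_T = −2·(-2) − 2·(0) + 2·(-2) = 0
All base exponents vanish — dimensionless.

yes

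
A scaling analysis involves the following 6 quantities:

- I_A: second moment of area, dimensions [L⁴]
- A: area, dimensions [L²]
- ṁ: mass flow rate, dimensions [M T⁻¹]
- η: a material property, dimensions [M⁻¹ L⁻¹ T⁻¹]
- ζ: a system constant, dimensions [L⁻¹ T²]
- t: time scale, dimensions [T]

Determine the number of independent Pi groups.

3

There are 6 variables and 3 base dimensions (M, L, T).
The dimension matrix has rank 3.
Independent dimensionless groups: 6 − 3 = 3.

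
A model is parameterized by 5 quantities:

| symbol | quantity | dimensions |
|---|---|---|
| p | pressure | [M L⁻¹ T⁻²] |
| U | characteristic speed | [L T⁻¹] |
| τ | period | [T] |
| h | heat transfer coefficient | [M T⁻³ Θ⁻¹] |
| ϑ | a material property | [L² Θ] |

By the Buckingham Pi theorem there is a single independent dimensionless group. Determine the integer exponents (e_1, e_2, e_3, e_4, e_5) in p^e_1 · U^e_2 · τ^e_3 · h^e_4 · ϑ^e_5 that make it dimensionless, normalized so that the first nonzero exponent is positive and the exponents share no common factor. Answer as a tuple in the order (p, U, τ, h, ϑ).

M: e_1·(1) + e_2·(0) + e_3·(0) + e_4·(1) + e_5·(0) = 0
L: e_1·(-1) + e_2·(1) + e_3·(0) + e_4·(0) + e_5·(2) = 0
T: e_1·(-2) + e_2·(-1) + e_3·(1) + e_4·(-3) + e_5·(0) = 0
Θ: e_1·(0) + e_2·(0) + e_3·(0) + e_4·(-1) + e_5·(1) = 0
Solving this homogeneous linear system for the smallest-integer solution (first nonzero entry positive) gives (1, 3, 2, -1, -1).

(1, 3, 2, -1, -1)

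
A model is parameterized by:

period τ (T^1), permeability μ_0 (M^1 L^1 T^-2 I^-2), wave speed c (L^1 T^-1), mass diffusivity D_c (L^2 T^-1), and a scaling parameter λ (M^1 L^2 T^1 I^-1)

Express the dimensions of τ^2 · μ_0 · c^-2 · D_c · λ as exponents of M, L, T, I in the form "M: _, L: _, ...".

M: 2, L: 3, T: 2, I: -3

Collect each base-dimension exponent across the product:
  M: 2·(0) + (1) − 2·(0) + (0) + (1) = 2
  L: 2·(0) + (1) − 2·(1) + (2) + (2) = 3
  T: 2·(1) + (-2) − 2·(-1) + (-1) + (1) = 2
  I: 2·(0) + (-2) − 2·(0) + (0) + (-1) = -3
So the dimensions are [M² L³ T² I⁻³].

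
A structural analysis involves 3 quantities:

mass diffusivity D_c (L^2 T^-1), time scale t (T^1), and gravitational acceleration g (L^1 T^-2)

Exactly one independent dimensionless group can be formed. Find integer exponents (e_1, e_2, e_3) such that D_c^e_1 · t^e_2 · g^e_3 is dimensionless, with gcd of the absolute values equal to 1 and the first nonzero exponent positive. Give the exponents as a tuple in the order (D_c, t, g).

L: e_1·(2) + e_2·(0) + e_3·(1) = 0
T: e_1·(-1) + e_2·(1) + e_3·(-2) = 0
Solving this homogeneous linear system for the smallest-integer solution (first nonzero entry positive) gives (1, -3, -2).

(1, -3, -2)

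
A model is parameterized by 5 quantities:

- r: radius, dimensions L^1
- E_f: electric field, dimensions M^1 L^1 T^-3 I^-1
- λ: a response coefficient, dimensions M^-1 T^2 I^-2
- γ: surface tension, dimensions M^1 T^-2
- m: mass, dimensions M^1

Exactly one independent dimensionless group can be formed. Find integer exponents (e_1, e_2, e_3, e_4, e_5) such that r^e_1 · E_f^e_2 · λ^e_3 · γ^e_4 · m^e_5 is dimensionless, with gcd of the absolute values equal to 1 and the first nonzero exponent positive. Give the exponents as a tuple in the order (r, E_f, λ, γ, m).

(2, -2, 1, 4, -1)

M: e_1·(0) + e_2·(1) + e_3·(-1) + e_4·(1) + e_5·(1) = 0
L: e_1·(1) + e_2·(1) + e_3·(0) + e_4·(0) + e_5·(0) = 0
T: e_1·(0) + e_2·(-3) + e_3·(2) + e_4·(-2) + e_5·(0) = 0
I: e_1·(0) + e_2·(-1) + e_3·(-2) + e_4·(0) + e_5·(0) = 0
Solving this homogeneous linear system for the smallest-integer solution (first nonzero entry positive) gives (2, -2, 1, 4, -1).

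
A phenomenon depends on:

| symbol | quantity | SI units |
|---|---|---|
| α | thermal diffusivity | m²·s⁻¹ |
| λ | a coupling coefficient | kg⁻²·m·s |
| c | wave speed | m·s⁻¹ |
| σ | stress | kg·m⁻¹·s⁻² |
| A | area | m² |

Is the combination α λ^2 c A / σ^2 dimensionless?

no

Sum the exponent of each base dimension across the product:
  M: [α]_M + 2·[λ]_M + [c]_M − 2·[σ]_M + [A]_M = (0) + 2·(-2) + (0) − 2·(1) + (0) = -6
  L: [α]_L + 2·[λ]_L + [c]_L − 2·[σ]_L + [A]_L = (2) + 2·(1) + (1) − 2·(-1) + (2) = 9
  T: [α]_T + 2·[λ]_T + [c]_T − 2·[σ]_T + [A]_T = (-1) + 2·(1) + (-1) − 2·(-2) + (0) = 4
Net dimensions [M⁻⁶ L⁹ T⁴] ≠ [1] — not dimensionless.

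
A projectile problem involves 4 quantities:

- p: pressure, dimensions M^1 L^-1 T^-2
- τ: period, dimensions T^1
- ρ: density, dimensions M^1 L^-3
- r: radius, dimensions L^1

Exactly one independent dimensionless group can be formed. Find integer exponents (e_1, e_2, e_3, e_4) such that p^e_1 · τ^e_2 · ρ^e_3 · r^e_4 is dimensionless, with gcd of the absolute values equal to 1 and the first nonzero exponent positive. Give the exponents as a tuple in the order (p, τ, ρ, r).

M: e_1·(1) + e_2·(0) + e_3·(1) + e_4·(0) = 0
L: e_1·(-1) + e_2·(0) + e_3·(-3) + e_4·(1) = 0
T: e_1·(-2) + e_2·(1) + e_3·(0) + e_4·(0) = 0
Solving this homogeneous linear system for the smallest-integer solution (first nonzero entry positive) gives (1, 2, -1, -2).

(1, 2, -1, -2)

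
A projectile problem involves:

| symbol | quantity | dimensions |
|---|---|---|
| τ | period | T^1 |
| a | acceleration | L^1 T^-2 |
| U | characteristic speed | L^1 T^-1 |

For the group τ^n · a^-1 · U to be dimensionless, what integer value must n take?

Balance the T exponent: (1)·n from τ, plus −(-2) + (-1) = 1 from the rest, must sum to zero.
n + 1 = 0, so n = -1.

-1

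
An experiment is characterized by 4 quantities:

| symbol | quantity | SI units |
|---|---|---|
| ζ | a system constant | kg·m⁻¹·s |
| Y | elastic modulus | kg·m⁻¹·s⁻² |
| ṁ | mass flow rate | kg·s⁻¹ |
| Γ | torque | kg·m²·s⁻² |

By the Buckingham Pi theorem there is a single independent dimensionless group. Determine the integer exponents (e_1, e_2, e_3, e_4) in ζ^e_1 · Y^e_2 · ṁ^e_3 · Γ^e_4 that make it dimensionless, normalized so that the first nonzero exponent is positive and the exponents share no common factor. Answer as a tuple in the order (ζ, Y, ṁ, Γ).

(1, 1, -3, 1)

M: e_1·(1) + e_2·(1) + e_3·(1) + e_4·(1) = 0
L: e_1·(-1) + e_2·(-1) + e_3·(0) + e_4·(2) = 0
T: e_1·(1) + e_2·(-2) + e_3·(-1) + e_4·(-2) = 0
Solving this homogeneous linear system for the smallest-integer solution (first nonzero entry positive) gives (1, 1, -3, 1).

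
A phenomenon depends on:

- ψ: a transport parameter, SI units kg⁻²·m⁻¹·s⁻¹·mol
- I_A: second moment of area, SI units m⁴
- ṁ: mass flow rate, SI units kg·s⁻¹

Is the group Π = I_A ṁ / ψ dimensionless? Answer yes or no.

Sum the exponent of each base dimension across the product:
  M: −[ψ]_M + [I_A]_M + [ṁ]_M = −(-2) + (0) + (1) = 3
  L: −[ψ]_L + [I_A]_L + [ṁ]_L = −(-1) + (4) + (0) = 5
  T: −[ψ]_T + [I_A]_T + [ṁ]_T = −(-1) + (0) + (-1) = 0
  N: −[ψ]_N + [I_A]_N + [ṁ]_N = −(1) + (0) + (0) = -1
Net dimensions [M³ L⁵ N⁻¹] ≠ [1] — not dimensionless.

no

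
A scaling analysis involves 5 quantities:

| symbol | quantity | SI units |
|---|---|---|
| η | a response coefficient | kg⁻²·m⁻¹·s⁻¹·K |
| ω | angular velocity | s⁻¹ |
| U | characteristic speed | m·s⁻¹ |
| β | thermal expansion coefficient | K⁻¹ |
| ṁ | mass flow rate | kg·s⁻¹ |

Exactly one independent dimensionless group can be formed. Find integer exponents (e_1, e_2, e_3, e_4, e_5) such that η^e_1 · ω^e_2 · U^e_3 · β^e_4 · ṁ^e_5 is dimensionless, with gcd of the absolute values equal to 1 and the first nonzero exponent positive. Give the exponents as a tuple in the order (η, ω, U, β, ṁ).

M: e_1·(-2) + e_2·(0) + e_3·(0) + e_4·(0) + e_5·(1) = 0
L: e_1·(-1) + e_2·(0) + e_3·(1) + e_4·(0) + e_5·(0) = 0
T: e_1·(-1) + e_2·(-1) + e_3·(-1) + e_4·(0) + e_5·(-1) = 0
Θ: e_1·(1) + e_2·(0) + e_3·(0) + e_4·(-1) + e_5·(0) = 0
Solving this homogeneous linear system for the smallest-integer solution (first nonzero entry positive) gives (1, -4, 1, 1, 2).

(1, -4, 1, 1, 2)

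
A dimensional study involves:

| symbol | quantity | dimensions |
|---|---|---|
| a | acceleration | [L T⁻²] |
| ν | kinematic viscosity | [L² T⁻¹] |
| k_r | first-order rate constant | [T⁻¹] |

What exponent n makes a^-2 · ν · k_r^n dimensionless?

3

Balance the T exponent: (-1)·n from k_r, plus −2·(-2) + (-1) = 3 from the rest, must sum to zero.
−n + 3 = 0, so n = 3.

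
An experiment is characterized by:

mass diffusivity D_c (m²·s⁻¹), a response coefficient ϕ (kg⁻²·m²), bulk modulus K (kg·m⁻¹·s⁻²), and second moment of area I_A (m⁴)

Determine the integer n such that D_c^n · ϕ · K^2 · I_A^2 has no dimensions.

Balance the L exponent: (2)·n from D_c, plus (2) + 2·(-1) + 2·(4) = 8 from the rest, must sum to zero.
2n + 8 = 0, so n = -4.

-4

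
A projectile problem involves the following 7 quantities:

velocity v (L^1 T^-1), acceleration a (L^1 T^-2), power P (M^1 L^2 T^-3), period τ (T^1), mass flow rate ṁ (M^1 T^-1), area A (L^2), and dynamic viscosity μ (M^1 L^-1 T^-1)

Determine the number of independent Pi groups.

There are 7 variables and 3 base dimensions (M, L, T).
The dimension matrix has rank 3.
Independent dimensionless groups: 7 − 3 = 4.

4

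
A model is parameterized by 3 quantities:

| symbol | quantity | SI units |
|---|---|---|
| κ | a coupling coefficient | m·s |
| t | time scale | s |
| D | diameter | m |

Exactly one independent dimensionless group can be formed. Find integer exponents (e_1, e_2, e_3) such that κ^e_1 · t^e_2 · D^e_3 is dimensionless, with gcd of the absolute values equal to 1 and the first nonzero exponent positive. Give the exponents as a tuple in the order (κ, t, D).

L: e_1·(1) + e_2·(0) + e_3·(1) = 0
T: e_1·(1) + e_2·(1) + e_3·(0) = 0
Solving this homogeneous linear system for the smallest-integer solution (first nonzero entry positive) gives (1, -1, -1).

(1, -1, -1)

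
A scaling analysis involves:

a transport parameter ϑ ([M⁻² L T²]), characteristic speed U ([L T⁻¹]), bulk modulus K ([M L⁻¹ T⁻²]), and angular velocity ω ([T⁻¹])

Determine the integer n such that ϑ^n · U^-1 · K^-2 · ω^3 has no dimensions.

-1

Balance the M exponent: (-2)·n from ϑ, plus −(0) − 2·(1) + 3·(0) = -2 from the rest, must sum to zero.
-2n − 2 = 0, so n = -1.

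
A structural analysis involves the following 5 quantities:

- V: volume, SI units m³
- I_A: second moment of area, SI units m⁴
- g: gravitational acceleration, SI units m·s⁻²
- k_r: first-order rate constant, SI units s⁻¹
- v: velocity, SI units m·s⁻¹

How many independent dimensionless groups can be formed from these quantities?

3

There are 5 variables and 2 base dimensions (L, T).
The dimension matrix has rank 2.
Independent dimensionless groups: 5 − 2 = 3.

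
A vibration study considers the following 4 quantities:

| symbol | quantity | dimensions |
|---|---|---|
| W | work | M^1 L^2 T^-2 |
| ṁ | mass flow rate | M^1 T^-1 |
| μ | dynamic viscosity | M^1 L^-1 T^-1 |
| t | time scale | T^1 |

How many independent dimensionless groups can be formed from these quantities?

There are 4 variables and 3 base dimensions (M, L, T).
The dimension matrix has rank 3.
Independent dimensionless groups: 4 − 3 = 1.

1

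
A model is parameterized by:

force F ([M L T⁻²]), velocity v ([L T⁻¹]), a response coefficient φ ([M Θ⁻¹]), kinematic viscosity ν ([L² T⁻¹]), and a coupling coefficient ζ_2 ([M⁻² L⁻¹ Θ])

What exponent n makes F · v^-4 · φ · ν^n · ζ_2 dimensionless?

2

Balance the L exponent: (2)·n from ν, plus (1) − 4·(1) + (0) + (-1) = -4 from the rest, must sum to zero.
2n − 4 = 0, so n = 2.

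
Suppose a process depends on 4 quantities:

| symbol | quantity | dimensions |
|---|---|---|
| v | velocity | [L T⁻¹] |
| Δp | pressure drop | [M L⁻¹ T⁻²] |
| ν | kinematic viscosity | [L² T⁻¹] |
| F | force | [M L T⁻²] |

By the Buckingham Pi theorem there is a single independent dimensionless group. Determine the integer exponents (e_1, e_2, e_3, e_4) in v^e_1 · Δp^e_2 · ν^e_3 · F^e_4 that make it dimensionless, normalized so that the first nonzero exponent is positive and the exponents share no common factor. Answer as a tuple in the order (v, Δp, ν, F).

(2, -1, -2, 1)

M: e_1·(0) + e_2·(1) + e_3·(0) + e_4·(1) = 0
L: e_1·(1) + e_2·(-1) + e_3·(2) + e_4·(1) = 0
T: e_1·(-1) + e_2·(-2) + e_3·(-1) + e_4·(-2) = 0
Solving this homogeneous linear system for the smallest-integer solution (first nonzero entry positive) gives (2, -1, -2, 1).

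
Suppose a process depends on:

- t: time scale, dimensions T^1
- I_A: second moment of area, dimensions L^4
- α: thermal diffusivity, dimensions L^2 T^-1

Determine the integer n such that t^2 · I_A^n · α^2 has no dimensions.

-1

Balance the L exponent: (4)·n from I_A, plus 2·(0) + 2·(2) = 4 from the rest, must sum to zero.
4n + 4 = 0, so n = -1.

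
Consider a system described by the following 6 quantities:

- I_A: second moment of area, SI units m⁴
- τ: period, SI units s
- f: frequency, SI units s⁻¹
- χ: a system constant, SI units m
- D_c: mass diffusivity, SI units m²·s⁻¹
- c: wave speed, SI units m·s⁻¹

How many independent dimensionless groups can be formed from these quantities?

There are 6 variables and 2 base dimensions (L, T).
The dimension matrix has rank 2.
Independent dimensionless groups: 6 − 2 = 4.

4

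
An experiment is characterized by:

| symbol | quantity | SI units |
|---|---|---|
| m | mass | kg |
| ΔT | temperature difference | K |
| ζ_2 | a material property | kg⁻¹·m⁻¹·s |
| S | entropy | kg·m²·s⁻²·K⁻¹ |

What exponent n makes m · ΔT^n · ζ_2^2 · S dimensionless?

1

Balance the Θ exponent: (1)·n from ΔT, plus (0) + 2·(0) + (-1) = -1 from the rest, must sum to zero.
n − 1 = 0, so n = 1.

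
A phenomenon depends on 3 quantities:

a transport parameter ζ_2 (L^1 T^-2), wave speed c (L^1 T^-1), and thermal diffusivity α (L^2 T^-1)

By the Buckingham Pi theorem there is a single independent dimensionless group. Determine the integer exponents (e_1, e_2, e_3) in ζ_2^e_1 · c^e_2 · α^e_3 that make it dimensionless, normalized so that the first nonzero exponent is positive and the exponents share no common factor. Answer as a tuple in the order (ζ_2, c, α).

L: e_1·(1) + e_2·(1) + e_3·(2) = 0
T: e_1·(-2) + e_2·(-1) + e_3·(-1) = 0
Solving this homogeneous linear system for the smallest-integer solution (first nonzero entry positive) gives (1, -3, 1).

(1, -3, 1)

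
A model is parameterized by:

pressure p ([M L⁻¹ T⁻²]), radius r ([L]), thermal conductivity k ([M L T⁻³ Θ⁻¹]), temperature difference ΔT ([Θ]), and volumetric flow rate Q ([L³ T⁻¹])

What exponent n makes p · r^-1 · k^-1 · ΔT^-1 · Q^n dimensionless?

1

Balance the L exponent: (3)·n from Q, plus (-1) − (1) − (1) − (0) = -3 from the rest, must sum to zero.
3n − 3 = 0, so n = 1.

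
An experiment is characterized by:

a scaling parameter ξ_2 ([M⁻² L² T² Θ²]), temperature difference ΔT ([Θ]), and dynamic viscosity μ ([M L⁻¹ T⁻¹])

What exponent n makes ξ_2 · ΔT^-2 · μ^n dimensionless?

2

Balance the M exponent: (1)·n from μ, plus (-2) − 2·(0) = -2 from the rest, must sum to zero.
n − 2 = 0, so n = 2.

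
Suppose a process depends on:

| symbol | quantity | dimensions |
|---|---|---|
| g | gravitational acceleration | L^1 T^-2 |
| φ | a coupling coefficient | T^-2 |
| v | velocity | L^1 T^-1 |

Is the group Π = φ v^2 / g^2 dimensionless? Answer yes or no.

yes

Sum the exponent of each base dimension across the product:
  L: −2·[g]_L + [φ]_L + 2·[v]_L = −2·(1) + (0) + 2·(1) = 0
  T: −2·[g]_T + [φ]_T + 2·[v]_T = −2·(-2) + (-2) + 2·(-1) = 0
All base exponents vanish — dimensionless.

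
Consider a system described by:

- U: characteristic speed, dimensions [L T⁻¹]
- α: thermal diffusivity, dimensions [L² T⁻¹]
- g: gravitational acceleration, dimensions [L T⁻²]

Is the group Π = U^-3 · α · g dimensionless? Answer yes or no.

yes

Sum the exponent of each base dimension across the product:
  L: −3·[U]_L + [α]_L + [g]_L = −3·(1) + (2) + (1) = 0
  T: −3·[U]_T + [α]_T + [g]_T = −3·(-1) + (-1) + (-2) = 0
All base exponents vanish — dimensionless.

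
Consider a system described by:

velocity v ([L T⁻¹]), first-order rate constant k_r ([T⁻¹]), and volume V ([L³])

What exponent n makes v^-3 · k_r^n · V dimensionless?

3

Balance the T exponent: (-1)·n from k_r, plus −3·(-1) + (0) = 3 from the rest, must sum to zero.
−n + 3 = 0, so n = 3.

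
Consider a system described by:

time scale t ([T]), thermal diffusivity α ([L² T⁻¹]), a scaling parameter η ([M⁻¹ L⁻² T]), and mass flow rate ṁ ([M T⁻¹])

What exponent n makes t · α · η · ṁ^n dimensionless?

Balance the M exponent: (1)·n from ṁ, plus (0) + (0) + (-1) = -1 from the rest, must sum to zero.
n − 1 = 0, so n = 1.

1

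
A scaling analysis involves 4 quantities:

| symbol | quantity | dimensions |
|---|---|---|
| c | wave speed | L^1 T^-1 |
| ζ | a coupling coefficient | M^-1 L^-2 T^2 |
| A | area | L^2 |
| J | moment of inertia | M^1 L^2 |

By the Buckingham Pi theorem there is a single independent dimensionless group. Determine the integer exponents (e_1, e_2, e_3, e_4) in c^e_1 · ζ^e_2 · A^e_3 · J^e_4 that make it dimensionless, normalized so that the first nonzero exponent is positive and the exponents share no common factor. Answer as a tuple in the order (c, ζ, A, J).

M: e_1·(0) + e_2·(-1) + e_3·(0) + e_4·(1) = 0
L: e_1·(1) + e_2·(-2) + e_3·(2) + e_4·(2) = 0
T: e_1·(-1) + e_2·(2) + e_3·(0) + e_4·(0) = 0
Solving this homogeneous linear system for the smallest-integer solution (first nonzero entry positive) gives (2, 1, -1, 1).

(2, 1, -1, 1)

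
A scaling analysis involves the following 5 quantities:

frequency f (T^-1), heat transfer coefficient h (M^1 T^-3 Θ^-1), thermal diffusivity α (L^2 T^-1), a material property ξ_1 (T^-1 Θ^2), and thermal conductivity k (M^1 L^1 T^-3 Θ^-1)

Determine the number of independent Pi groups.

There are 5 variables and 4 base dimensions (M, L, T, Θ).
The dimension matrix has rank 4.
Independent dimensionless groups: 5 − 4 = 1.

1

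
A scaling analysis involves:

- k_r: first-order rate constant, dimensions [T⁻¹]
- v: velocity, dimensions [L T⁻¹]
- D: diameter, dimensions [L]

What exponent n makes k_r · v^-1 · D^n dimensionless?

Balance the L exponent: (1)·n from D, plus (0) − (1) = -1 from the rest, must sum to zero.
n − 1 = 0, so n = 1.

1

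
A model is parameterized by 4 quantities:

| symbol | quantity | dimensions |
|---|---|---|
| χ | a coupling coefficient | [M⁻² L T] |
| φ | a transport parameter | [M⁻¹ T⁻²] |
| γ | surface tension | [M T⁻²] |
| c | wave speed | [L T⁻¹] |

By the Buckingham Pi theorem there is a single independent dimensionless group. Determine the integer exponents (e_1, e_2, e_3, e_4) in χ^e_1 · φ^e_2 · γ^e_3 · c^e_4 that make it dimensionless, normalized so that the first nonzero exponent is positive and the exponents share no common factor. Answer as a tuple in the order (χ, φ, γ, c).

(2, -1, 3, -2)

M: e_1·(-2) + e_2·(-1) + e_3·(1) + e_4·(0) = 0
L: e_1·(1) + e_2·(0) + e_3·(0) + e_4·(1) = 0
T: e_1·(1) + e_2·(-2) + e_3·(-2) + e_4·(-1) = 0
Solving this homogeneous linear system for the smallest-integer solution (first nonzero entry positive) gives (2, -1, 3, -2).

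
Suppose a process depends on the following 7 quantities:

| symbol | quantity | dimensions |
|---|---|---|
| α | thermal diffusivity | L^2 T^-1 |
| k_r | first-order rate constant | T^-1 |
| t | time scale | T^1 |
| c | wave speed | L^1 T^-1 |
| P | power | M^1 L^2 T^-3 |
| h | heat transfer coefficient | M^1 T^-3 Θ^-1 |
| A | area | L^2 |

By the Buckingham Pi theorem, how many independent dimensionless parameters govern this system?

There are 7 variables and 4 base dimensions (M, L, T, Θ).
The dimension matrix has rank 4.
Independent dimensionless groups: 7 − 4 = 3.

3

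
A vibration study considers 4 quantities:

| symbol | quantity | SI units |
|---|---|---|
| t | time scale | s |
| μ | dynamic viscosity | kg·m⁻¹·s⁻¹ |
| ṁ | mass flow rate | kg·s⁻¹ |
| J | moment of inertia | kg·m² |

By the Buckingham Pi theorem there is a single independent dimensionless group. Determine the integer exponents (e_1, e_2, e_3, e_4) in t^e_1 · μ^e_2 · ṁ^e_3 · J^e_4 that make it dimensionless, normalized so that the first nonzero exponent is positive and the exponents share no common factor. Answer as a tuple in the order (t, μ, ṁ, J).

(1, -2, 3, -1)

M: e_1·(0) + e_2·(1) + e_3·(1) + e_4·(1) = 0
L: e_1·(0) + e_2·(-1) + e_3·(0) + e_4·(2) = 0
T: e_1·(1) + e_2·(-1) + e_3·(-1) + e_4·(0) = 0
Solving this homogeneous linear system for the smallest-integer solution (first nonzero entry positive) gives (1, -2, 3, -1).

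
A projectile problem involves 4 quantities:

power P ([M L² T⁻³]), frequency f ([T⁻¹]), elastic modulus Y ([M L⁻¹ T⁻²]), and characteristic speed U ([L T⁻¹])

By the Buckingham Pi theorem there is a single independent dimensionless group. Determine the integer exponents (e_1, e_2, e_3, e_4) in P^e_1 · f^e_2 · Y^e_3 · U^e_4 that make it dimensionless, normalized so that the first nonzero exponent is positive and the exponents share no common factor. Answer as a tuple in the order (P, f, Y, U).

(1, 2, -1, -3)

M: e_1·(1) + e_2·(0) + e_3·(1) + e_4·(0) = 0
L: e_1·(2) + e_2·(0) + e_3·(-1) + e_4·(1) = 0
T: e_1·(-3) + e_2·(-1) + e_3·(-2) + e_4·(-1) = 0
Solving this homogeneous linear system for the smallest-integer solution (first nonzero entry positive) gives (1, 2, -1, -3).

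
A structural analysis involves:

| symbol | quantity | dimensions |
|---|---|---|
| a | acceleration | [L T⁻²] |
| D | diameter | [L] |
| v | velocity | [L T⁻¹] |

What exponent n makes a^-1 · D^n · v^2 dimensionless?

-1

Balance the L exponent: (1)·n from D, plus −(1) + 2·(1) = 1 from the rest, must sum to zero.
n + 1 = 0, so n = -1.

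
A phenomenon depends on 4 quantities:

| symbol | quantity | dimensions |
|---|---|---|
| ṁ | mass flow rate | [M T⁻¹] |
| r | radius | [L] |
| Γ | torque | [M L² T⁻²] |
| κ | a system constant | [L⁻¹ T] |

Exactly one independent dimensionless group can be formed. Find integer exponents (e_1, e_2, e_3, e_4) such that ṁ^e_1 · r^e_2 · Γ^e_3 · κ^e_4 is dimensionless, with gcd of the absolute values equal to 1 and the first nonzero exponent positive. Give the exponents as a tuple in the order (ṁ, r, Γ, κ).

(1, 1, -1, -1)

M: e_1·(1) + e_2·(0) + e_3·(1) + e_4·(0) = 0
L: e_1·(0) + e_2·(1) + e_3·(2) + e_4·(-1) = 0
T: e_1·(-1) + e_2·(0) + e_3·(-2) + e_4·(1) = 0
Solving this homogeneous linear system for the smallest-integer solution (first nonzero entry positive) gives (1, 1, -1, -1).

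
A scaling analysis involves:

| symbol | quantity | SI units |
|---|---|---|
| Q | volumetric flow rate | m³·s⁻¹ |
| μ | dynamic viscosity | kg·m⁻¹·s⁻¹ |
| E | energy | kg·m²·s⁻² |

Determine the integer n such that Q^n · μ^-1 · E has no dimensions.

Balance the L exponent: (3)·n from Q, plus −(-1) + (2) = 3 from the rest, must sum to zero.
3n + 3 = 0, so n = -1.

-1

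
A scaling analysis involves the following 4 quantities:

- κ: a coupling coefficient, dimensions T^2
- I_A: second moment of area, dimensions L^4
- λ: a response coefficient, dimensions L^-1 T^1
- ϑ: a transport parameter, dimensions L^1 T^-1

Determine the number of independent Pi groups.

There are 4 variables and 2 base dimensions (L, T).
The dimension matrix has rank 2.
Independent dimensionless groups: 4 − 2 = 2.

2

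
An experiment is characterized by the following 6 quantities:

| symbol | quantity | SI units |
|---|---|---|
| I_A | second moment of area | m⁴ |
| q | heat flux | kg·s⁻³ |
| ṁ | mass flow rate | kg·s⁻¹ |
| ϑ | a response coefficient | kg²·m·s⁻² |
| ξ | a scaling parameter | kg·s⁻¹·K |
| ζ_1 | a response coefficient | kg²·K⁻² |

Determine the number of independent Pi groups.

There are 6 variables and 4 base dimensions (M, L, T, Θ).
The dimension matrix has rank 4.
Independent dimensionless groups: 6 − 4 = 2.

2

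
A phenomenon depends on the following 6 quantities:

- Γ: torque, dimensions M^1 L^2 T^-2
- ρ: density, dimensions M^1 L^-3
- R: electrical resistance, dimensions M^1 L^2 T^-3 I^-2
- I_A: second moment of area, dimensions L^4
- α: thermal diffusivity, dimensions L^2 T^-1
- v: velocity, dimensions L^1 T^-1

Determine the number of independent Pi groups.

2

There are 6 variables and 4 base dimensions (M, L, T, I).
The dimension matrix has rank 4.
Independent dimensionless groups: 6 − 4 = 2.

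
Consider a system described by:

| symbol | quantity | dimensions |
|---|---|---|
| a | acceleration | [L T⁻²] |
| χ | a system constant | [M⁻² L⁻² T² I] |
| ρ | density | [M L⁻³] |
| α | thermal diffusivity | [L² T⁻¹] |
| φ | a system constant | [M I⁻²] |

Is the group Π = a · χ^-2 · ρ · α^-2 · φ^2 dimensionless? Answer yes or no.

Sum the exponent of each base dimension across the product:
  M: [a]_M − 2·[χ]_M + [ρ]_M − 2·[α]_M + 2·[φ]_M = (0) − 2·(-2) + (1) − 2·(0) + 2·(1) = 7
  L: [a]_L − 2·[χ]_L + [ρ]_L − 2·[α]_L + 2·[φ]_L = (1) − 2·(-2) + (-3) − 2·(2) + 2·(0) = -2
  T: [a]_T − 2·[χ]_T + [ρ]_T − 2·[α]_T + 2·[φ]_T = (-2) − 2·(2) + (0) − 2·(-1) + 2·(0) = -4
  I: [a]_I − 2·[χ]_I + [ρ]_I − 2·[α]_I + 2·[φ]_I = (0) − 2·(1) + (0) − 2·(0) + 2·(-2) = -6
Net dimensions [M⁷ L⁻² T⁻⁴ I⁻⁶] ≠ [1] — not dimensionless.

no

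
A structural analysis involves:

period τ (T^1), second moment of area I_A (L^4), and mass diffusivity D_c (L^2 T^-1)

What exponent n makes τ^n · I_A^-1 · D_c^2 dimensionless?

2

Balance the T exponent: (1)·n from τ, plus −(0) + 2·(-1) = -2 from the rest, must sum to zero.
n − 2 = 0, so n = 2.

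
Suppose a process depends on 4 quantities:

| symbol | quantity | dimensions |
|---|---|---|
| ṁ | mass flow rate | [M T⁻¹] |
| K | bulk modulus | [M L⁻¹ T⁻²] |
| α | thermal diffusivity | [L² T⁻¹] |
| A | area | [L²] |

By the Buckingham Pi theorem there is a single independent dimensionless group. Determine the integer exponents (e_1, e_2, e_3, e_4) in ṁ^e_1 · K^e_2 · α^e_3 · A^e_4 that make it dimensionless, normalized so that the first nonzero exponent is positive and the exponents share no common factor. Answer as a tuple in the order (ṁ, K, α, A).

(2, -2, 2, -3)

M: e_1·(1) + e_2·(1) + e_3·(0) + e_4·(0) = 0
L: e_1·(0) + e_2·(-1) + e_3·(2) + e_4·(2) = 0
T: e_1·(-1) + e_2·(-2) + e_3·(-1) + e_4·(0) = 0
Solving this homogeneous linear system for the smallest-integer solution (first nonzero entry positive) gives (2, -2, 2, -3).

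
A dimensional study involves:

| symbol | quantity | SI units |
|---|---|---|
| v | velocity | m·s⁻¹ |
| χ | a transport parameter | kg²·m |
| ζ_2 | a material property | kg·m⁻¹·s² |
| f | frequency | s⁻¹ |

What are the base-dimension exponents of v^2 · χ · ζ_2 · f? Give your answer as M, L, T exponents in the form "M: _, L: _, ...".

M: 3, L: 2, T: -1

Collect each base-dimension exponent across the product:
  M: 2·(0) + (2) + (1) + (0) = 3
  L: 2·(1) + (1) + (-1) + (0) = 2
  T: 2·(-1) + (0) + (2) + (-1) = -1
So the dimensions are [M³ L² T⁻¹].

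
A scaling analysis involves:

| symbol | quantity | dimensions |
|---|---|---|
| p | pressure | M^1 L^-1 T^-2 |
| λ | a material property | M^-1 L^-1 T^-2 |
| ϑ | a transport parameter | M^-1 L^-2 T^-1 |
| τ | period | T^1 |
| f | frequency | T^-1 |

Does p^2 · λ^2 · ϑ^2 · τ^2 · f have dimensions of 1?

no

Sum the exponent of each base dimension across the product:
  M: 2·[p]_M + 2·[λ]_M + 2·[ϑ]_M + 2·[τ]_M + [f]_M = 2·(1) + 2·(-1) + 2·(-1) + 2·(0) + (0) = -2
  L: 2·[p]_L + 2·[λ]_L + 2·[ϑ]_L + 2·[τ]_L + [f]_L = 2·(-1) + 2·(-1) + 2·(-2) + 2·(0) + (0) = -8
  T: 2·[p]_T + 2·[λ]_T + 2·[ϑ]_T + 2·[τ]_T + [f]_T = 2·(-2) + 2·(-2) + 2·(-1) + 2·(1) + (-1) = -9
Net dimensions [M⁻² L⁻⁸ T⁻⁹] ≠ [1] — not dimensionless.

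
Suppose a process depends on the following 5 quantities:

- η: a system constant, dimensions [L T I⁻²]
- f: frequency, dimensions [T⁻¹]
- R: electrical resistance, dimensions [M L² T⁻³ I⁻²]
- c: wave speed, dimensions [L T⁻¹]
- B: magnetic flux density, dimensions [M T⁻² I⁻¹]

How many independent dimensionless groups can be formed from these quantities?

1

There are 5 variables and 4 base dimensions (M, L, T, I).
The dimension matrix has rank 4.
Independent dimensionless groups: 5 − 4 = 1.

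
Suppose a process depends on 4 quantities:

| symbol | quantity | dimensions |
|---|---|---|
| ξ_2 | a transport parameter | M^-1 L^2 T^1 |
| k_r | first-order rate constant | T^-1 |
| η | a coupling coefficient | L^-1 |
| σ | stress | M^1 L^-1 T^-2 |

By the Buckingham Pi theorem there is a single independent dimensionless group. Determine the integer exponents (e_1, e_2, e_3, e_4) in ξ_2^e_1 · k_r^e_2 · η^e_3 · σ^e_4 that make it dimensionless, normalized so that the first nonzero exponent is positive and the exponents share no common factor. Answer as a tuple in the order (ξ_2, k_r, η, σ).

(1, -1, 1, 1)

M: e_1·(-1) + e_2·(0) + e_3·(0) + e_4·(1) = 0
L: e_1·(2) + e_2·(0) + e_3·(-1) + e_4·(-1) = 0
T: e_1·(1) + e_2·(-1) + e_3·(0) + e_4·(-2) = 0
Solving this homogeneous linear system for the smallest-integer solution (first nonzero entry positive) gives (1, -1, 1, 1).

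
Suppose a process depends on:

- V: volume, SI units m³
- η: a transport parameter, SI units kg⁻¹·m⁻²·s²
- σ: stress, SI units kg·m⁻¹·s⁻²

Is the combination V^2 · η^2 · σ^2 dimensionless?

yes

Sum the exponent of each base dimension across the product:
  M: 2·[V]_M + 2·[η]_M + 2·[σ]_M = 2·(0) + 2·(-1) + 2·(1) = 0
  L: 2·[V]_L + 2·[η]_L + 2·[σ]_L = 2·(3) + 2·(-2) + 2·(-1) = 0
  T: 2·[V]_T + 2·[η]_T + 2·[σ]_T = 2·(0) + 2·(2) + 2·(-2) = 0
All base exponents vanish — dimensionless.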